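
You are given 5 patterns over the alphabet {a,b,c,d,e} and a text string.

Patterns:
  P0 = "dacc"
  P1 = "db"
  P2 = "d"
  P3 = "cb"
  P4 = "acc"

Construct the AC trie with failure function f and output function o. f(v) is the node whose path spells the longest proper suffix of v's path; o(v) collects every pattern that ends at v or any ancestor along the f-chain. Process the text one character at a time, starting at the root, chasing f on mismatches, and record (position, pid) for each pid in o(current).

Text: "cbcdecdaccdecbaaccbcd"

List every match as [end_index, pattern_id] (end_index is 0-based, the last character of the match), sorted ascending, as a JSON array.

Build automaton:
Trie nodes:
  n0 'ε': a→8 c→6 d→1
  n1 'd': a→2 b→5  [P2 ends]
  n2 'da': c→3
  n3 'dac': c→4
  n4 'dacc': ·  [P0 ends]
  n5 'db': ·  [P1 ends]
  n6 'c': b→7
  n7 'cb': ·  [P3 ends]
  n8 'a': c→9
  n9 'ac': c→10
  n10 'acc': ·  [P4 ends]

BFS fail/out derivation:
  n1('d'): parent n0 fail=0; on 'd' 0 → fail=0;  out {2}∪∅={2}
  n6('c'): parent n0 fail=0; on 'c' 0 → fail=0;  out ∅∪∅=∅
  n8('a'): parent n0 fail=0; on 'a' 0 → fail=0;  out ∅∪∅=∅
  n2('da'): parent n1 fail=0; on 'a' 0 → fail=8;  out ∅∪∅=∅
  n5('db'): parent n1 fail=0; on 'b' 0 → fail=0;  out {1}∪∅={1}
  n7('cb'): parent n6 fail=0; on 'b' 0 → fail=0;  out {3}∪∅={3}
  n9('ac'): parent n8 fail=0; on 'c' 0 → fail=6;  out ∅∪∅=∅
  n3('dac'): parent n2 fail=8; on 'c' 8 → fail=9;  out ∅∪∅=∅
  n10('acc'): parent n9 fail=6; on 'c' 6→0 → fail=6;  out {4}∪∅={4}
  n4('dacc'): parent n3 fail=9; on 'c' 9 → fail=10;  out {0}∪{4}={0,4}

Scan:
pos 0 'c': at 6
pos 1 'b': at 7  ** P3@[0:1]
pos 2 'c': at 6 (via fail)
pos 3 'd': at 1 (via fail)  ** P2@[3:3]
pos 4 'e': at 0 (via fail)
pos 5 'c': at 6
pos 6 'd': at 1 (via fail)  ** P2@[6:6]
pos 7 'a': at 2
pos 8 'c': at 3
pos 9 'c': at 4  ** P0@[6:9],P4@[7:9]
pos 10 'd': at 1 (via fail)  ** P2@[10:10]
pos 11 'e': at 0 (via fail)
pos 12 'c': at 6
pos 13 'b': at 7  ** P3@[12:13]
pos 14 'a': at 8 (via fail)
pos 15 'a': at 8 (via fail)
pos 16 'c': at 9
pos 17 'c': at 10  ** P4@[15:17]
pos 18 'b': at 7 (via fail)  ** P3@[17:18]
pos 19 'c': at 6 (via fail)
pos 20 'd': at 1 (via fail)  ** P2@[20:20]

Matches: [[1,3],[3,2],[6,2],[9,0],[9,4],[10,2],[13,3],[17,4],[18,3],[20,2]]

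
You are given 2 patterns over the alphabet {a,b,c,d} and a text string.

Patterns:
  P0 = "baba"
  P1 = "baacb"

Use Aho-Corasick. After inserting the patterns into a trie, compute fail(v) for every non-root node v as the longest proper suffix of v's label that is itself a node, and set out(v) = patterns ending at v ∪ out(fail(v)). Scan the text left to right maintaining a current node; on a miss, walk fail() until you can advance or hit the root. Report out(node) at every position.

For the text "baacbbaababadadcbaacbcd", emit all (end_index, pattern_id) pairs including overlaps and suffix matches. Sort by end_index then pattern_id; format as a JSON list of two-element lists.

Construct AC machine:
Trie (insert patterns):
  0='ε' goto b→1
  1='b' goto a→2
  2='ba' goto a→5 b→3
  3='bab' goto a→4
  4='baba' goto ·  ←P0
  5='baa' goto c→6
  6='baac' goto b→7
  7='baacb' goto ·  ←P1

Failure links (BFS by depth):
  n1('b'): parent n0 fail=0; on 'b' 0 → fail=0;  out ∅∪∅=∅
  n2('ba'): parent n1 fail=0; on 'a' 0 → fail=0;  out ∅∪∅=∅
  n3('bab'): parent n2 fail=0; on 'b' 0 → fail=1;  out ∅∪∅=∅
  n5('baa'): parent n2 fail=0; on 'a' 0 → fail=0;  out ∅∪∅=∅
  n4('baba'): parent n3 fail=1; on 'a' 1 → fail=2;  out {0}∪∅={0}
  n6('baac'): parent n5 fail=0; on 'c' 0 → fail=0;  out ∅∪∅=∅
  n7('baacb'): parent n6 fail=0; on 'b' 0 → fail=1;  out {1}∪∅={1}

Run:
[0] read 'b'  n0⇒n1
[1] read 'a'  n1⇒n2
[2] read 'a'  n2⇒n5
[3] read 'c'  n5⇒n6
[4] read 'b'  n6⇒n7  → match P1@[0:4]
[5] read 'b'  n7⇒n1 (via fail)
[6] read 'a'  n1⇒n2
[7] read 'a'  n2⇒n5
[8] read 'b'  n5⇒n1 (via fail)
[9] read 'a'  n1⇒n2
[10] read 'b'  n2⇒n3
[11] read 'a'  n3⇒n4  → match P0@[8:11]
[12] read 'd'  n4⇒n0 (via fail)
[13] read 'a'  n0⇒n0
[14] read 'd'  n0⇒n0
[15] read 'c'  n0⇒n0
[16] read 'b'  n0⇒n1
[17] read 'a'  n1⇒n2
[18] read 'a'  n2⇒n5
[19] read 'c'  n5⇒n6
[20] read 'b'  n6⇒n7  → match P1@[16:20]
[21] read 'c'  n7⇒n0 (via fail)
[22] read 'd'  n0⇒n0

All matches (sorted): [[4,1],[11,0],[20,1]]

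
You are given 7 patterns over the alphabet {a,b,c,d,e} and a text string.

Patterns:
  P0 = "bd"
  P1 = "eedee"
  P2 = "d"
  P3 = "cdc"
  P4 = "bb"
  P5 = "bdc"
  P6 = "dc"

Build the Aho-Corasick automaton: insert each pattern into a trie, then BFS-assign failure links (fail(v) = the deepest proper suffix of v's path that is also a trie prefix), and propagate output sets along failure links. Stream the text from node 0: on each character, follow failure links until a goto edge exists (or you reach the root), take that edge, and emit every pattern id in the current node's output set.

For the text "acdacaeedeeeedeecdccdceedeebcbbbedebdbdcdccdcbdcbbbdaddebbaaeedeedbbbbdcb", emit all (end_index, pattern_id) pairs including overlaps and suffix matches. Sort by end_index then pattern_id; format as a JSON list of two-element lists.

Build automaton:
Trie (insert patterns):
  n0 'ε': b→1 c→9 d→8 e→3
  n1 'b': b→12 d→2
  n2 'bd': c→13  ←P0
  n3 'e': e→4
  n4 'ee': d→5
  n5 'eed': e→6
  n6 'eede': e→7
  n7 'eedee': ·  ←P1
  n8 'd': c→14  ←P2
  n9 'c': d→10
  n10 'cd': c→11
  n11 'cdc': ·  ←P3
  n12 'bb': ·  ←P4
  n13 'bdc': ·  ←P5
  n14 'dc': ·  ←P6

BFS fail/out derivation:
  n1('b'): parent n0 fail=0; on 'b' 0 → fail=0;  out ∅∪∅=∅
  n3('e'): parent n0 fail=0; on 'e' 0 → fail=0;  out ∅∪∅=∅
  n8('d'): parent n0 fail=0; on 'd' 0 → fail=0;  out {2}∪∅={2}
  n9('c'): parent n0 fail=0; on 'c' 0 → fail=0;  out ∅∪∅=∅
  n2('bd'): parent n1 fail=0; on 'd' 0 → fail=8;  out {0}∪{2}={0,2}
  n4('ee'): parent n3 fail=0; on 'e' 0 → fail=3;  out ∅∪∅=∅
  n10('cd'): parent n9 fail=0; on 'd' 0 → fail=8;  out ∅∪{2}={2}
  n12('bb'): parent n1 fail=0; on 'b' 0 → fail=1;  out {4}∪∅={4}
  n14('dc'): parent n8 fail=0; on 'c' 0 → fail=9;  out {6}∪∅={6}
  n5('eed'): parent n4 fail=3; on 'd' 3→0 → fail=8;  out ∅∪{2}={2}
  n11('cdc'): parent n10 fail=8; on 'c' 8 → fail=14;  out {3}∪{6}={3,6}
  n13('bdc'): parent n2 fail=8; on 'c' 8 → fail=14;  out {5}∪{6}={5,6}
  n6('eede'): parent n5 fail=8; on 'e' 8→0 → fail=3;  out ∅∪∅=∅
  n7('eedee'): parent n6 fail=3; on 'e' 3 → fail=4;  out {1}∪∅={1}

Scan:
i=0 'a': node 0→0
i=1 'c': node 0→9
i=2 'd': node 9→10  ** P2@[2:2]
i=3 'a': node 10→0 (via fail)
i=4 'c': node 0→9
i=5 'a': node 9→0 (via fail)
i=6 'e': node 0→3
i=7 'e': node 3→4
i=8 'd': node 4→5  ** P2@[8:8]
i=9 'e': node 5→6
i=10 'e': node 6→7  ** P1@[6:10]
i=11 'e': node 7→4 (via fail)
i=12 'e': node 4→4 (via fail)
i=13 'd': node 4→5  ** P2@[13:13]
i=14 'e': node 5→6
i=15 'e': node 6→7  ** P1@[11:15]
i=16 'c': node 7→9 (via fail)
i=17 'd': node 9→10  ** P2@[17:17]
i=18 'c': node 10→11  ** P3@[16:18],P6@[17:18]
i=19 'c': node 11→9 (via fail)
i=20 'd': node 9→10  ** P2@[20:20]
i=21 'c': node 10→11  ** P3@[19:21],P6@[20:21]
i=22 'e': node 11→3 (via fail)
i=23 'e': node 3→4
i=24 'd': node 4→5  ** P2@[24:24]
i=25 'e': node 5→6
i=26 'e': node 6→7  ** P1@[22:26]
i=27 'b': node 7→1 (via fail)
i=28 'c': node 1→9 (via fail)
i=29 'b': node 9→1 (via fail)
i=30 'b': node 1→12  ** P4@[29:30]
i=31 'b': node 12→12 (via fail)  ** P4@[30:31]
i=32 'e': node 12→3 (via fail)
i=33 'd': node 3→8 (via fail)  ** P2@[33:33]
i=34 'e': node 8→3 (via fail)
i=35 'b': node 3→1 (via fail)
i=36 'd': node 1→2  ** P0@[35:36],P2@[36:36]
i=37 'b': node 2→1 (via fail)
i=38 'd': node 1→2  ** P0@[37:38],P2@[38:38]
i=39 'c': node 2→13  ** P5@[37:39],P6@[38:39]
i=40 'd': node 13→10 (via fail)  ** P2@[40:40]
i=41 'c': node 10→11  ** P3@[39:41],P6@[40:41]
i=42 'c': node 11→9 (via fail)
i=43 'd': node 9→10  ** P2@[43:43]
i=44 'c': node 10→11  ** P3@[42:44],P6@[43:44]
i=45 'b': node 11→1 (via fail)
i=46 'd': node 1→2  ** P0@[45:46],P2@[46:46]
i=47 'c': node 2→13  ** P5@[45:47],P6@[46:47]
i=48 'b': node 13→1 (via fail)
i=49 'b': node 1→12  ** P4@[48:49]
i=50 'b': node 12→12 (via fail)  ** P4@[49:50]
i=51 'd': node 12→2 (via fail)  ** P0@[50:51],P2@[51:51]
i=52 'a': node 2→0 (via fail)
i=53 'd': node 0→8  ** P2@[53:53]
i=54 'd': node 8→8 (via fail)  ** P2@[54:54]
i=55 'e': node 8→3 (via fail)
i=56 'b': node 3→1 (via fail)
i=57 'b': node 1→12  ** P4@[56:57]
i=58 'a': node 12→0 (via fail)
i=59 'a': node 0→0
i=60 'e': node 0→3
i=61 'e': node 3→4
i=62 'd': node 4→5  ** P2@[62:62]
i=63 'e': node 5→6
i=64 'e': node 6→7  ** P1@[60:64]
i=65 'd': node 7→5 (via fail)  ** P2@[65:65]
i=66 'b': node 5→1 (via fail)
i=67 'b': node 1→12  ** P4@[66:67]
i=68 'b': node 12→12 (via fail)  ** P4@[67:68]
i=69 'b': node 12→12 (via fail)  ** P4@[68:69]
i=70 'd': node 12→2 (via fail)  ** P0@[69:70],P2@[70:70]
i=71 'c': node 2→13  ** P5@[69:71],P6@[70:71]
i=72 'b': node 13→1 (via fail)

All matches (sorted): [[2,2],[8,2],[10,1],[13,2],[15,1],[17,2],[18,3],[18,6],[20,2],[21,3],[21,6],[24,2],[26,1],[30,4],[31,4],[33,2],[36,0],[36,2],[38,0],[38,2],[39,5],[39,6],[40,2],[41,3],[41,6],[43,2],[44,3],[44,6],[46,0],[46,2],[47,5],[47,6],[49,4],[50,4],[51,0],[51,2],[53,2],[54,2],[57,4],[62,2],[64,1],[65,2],[67,4],[68,4],[69,4],[70,0],[70,2],[71,5],[71,6]]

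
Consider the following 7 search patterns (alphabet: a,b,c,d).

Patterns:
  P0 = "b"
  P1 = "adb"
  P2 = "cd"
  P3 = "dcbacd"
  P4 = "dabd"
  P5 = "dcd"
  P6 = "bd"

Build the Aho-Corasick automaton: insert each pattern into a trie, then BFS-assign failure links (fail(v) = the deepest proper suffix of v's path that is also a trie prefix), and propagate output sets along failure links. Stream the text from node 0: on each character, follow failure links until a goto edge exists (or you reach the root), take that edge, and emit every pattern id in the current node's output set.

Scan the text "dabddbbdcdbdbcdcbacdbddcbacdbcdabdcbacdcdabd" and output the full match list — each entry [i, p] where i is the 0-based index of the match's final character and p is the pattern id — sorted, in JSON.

Build:
Trie nodes:
  n0 'ε': a→2 b→1 c→5 d→7
  n1 'b': d→17  ←P0
  n2 'a': d→3
  n3 'ad': b→4
  n4 'adb': ·  ←P1
  n5 'c': d→6
  n6 'cd': ·  ←P2
  n7 'd': a→13 c→8
  n8 'dc': b→9 d→16
  n9 'dcb': a→10
  n10 'dcba': c→11
  n11 'dcbac': d→12
  n12 'dcbacd': ·  ←P3
  n13 'da': b→14
  n14 'dab': d→15
  n15 'dabd': ·  ←P4
  n16 'dcd': ·  ←P5
  n17 'bd': ·  ←P6

BFS fail/out derivation:
  n1('b'): parent n0 fail=0; on 'b' 0 → fail=0;  out {0}∪∅={0}
  n2('a'): parent n0 fail=0; on 'a' 0 → fail=0;  out ∅∪∅=∅
  n5('c'): parent n0 fail=0; on 'c' 0 → fail=0;  out ∅∪∅=∅
  n7('d'): parent n0 fail=0; on 'd' 0 → fail=0;  out ∅∪∅=∅
  n3('ad'): parent n2 fail=0; on 'd' 0 → fail=7;  out ∅∪∅=∅
  n6('cd'): parent n5 fail=0; on 'd' 0 → fail=7;  out {2}∪∅={2}
  n8('dc'): parent n7 fail=0; on 'c' 0 → fail=5;  out ∅∪∅=∅
  n13('da'): parent n7 fail=0; on 'a' 0 → fail=2;  out ∅∪∅=∅
  n17('bd'): parent n1 fail=0; on 'd' 0 → fail=7;  out {6}∪∅={6}
  n4('adb'): parent n3 fail=7; on 'b' 7→0 → fail=1;  out {1}∪{0}={0,1}
  n9('dcb'): parent n8 fail=5; on 'b' 5→0 → fail=1;  out ∅∪{0}={0}
  n14('dab'): parent n13 fail=2; on 'b' 2→0 → fail=1;  out ∅∪{0}={0}
  n16('dcd'): parent n8 fail=5; on 'd' 5 → fail=6;  out {5}∪{2}={2,5}
  n10('dcba'): parent n9 fail=1; on 'a' 1→0 → fail=2;  out ∅∪∅=∅
  n15('dabd'): parent n14 fail=1; on 'd' 1 → fail=17;  out {4}∪{6}={4,6}
  n11('dcbac'): parent n10 fail=2; on 'c' 2→0 → fail=5;  out ∅∪∅=∅
  n12('dcbacd'): parent n11 fail=5; on 'd' 5 → fail=6;  out {3}∪{2}={2,3}

Scan:
i=0 'd': node 0→7
i=1 'a': node 7→13
i=2 'b': node 13→14  → match P0@[2:2]
i=3 'd': node 14→15  → match P4@[0:3],P6@[2:3]
i=4 'd': node 15→7 (fail-walked)
i=5 'b': node 7→1 (fail-walked)  → match P0@[5:5]
i=6 'b': node 1→1 (fail-walked)  → match P0@[6:6]
i=7 'd': node 1→17  → match P6@[6:7]
i=8 'c': node 17→8 (fail-walked)
i=9 'd': node 8→16  → match P2@[8:9],P5@[7:9]
i=10 'b': node 16→1 (fail-walked)  → match P0@[10:10]
i=11 'd': node 1→17  → match P6@[10:11]
i=12 'b': node 17→1 (fail-walked)  → match P0@[12:12]
i=13 'c': node 1→5 (fail-walked)
i=14 'd': node 5→6  → match P2@[13:14]
i=15 'c': node 6→8 (fail-walked)
i=16 'b': node 8→9  → match P0@[16:16]
i=17 'a': node 9→10
i=18 'c': node 10→11
i=19 'd': node 11→12  → match P2@[18:19],P3@[14:19]
i=20 'b': node 12→1 (fail-walked)  → match P0@[20:20]
i=21 'd': node 1→17  → match P6@[20:21]
i=22 'd': node 17→7 (fail-walked)
i=23 'c': node 7→8
i=24 'b': node 8→9  → match P0@[24:24]
i=25 'a': node 9→10
i=26 'c': node 10→11
i=27 'd': node 11→12  → match P2@[26:27],P3@[22:27]
i=28 'b': node 12→1 (fail-walked)  → match P0@[28:28]
i=29 'c': node 1→5 (fail-walked)
i=30 'd': node 5→6  → match P2@[29:30]
i=31 'a': node 6→13 (fail-walked)
i=32 'b': node 13→14  → match P0@[32:32]
i=33 'd': node 14→15  → match P4@[30:33],P6@[32:33]
i=34 'c': node 15→8 (fail-walked)
i=35 'b': node 8→9  → match P0@[35:35]
i=36 'a': node 9→10
i=37 'c': node 10→11
i=38 'd': node 11→12  → match P2@[37:38],P3@[33:38]
i=39 'c': node 12→8 (fail-walked)
i=40 'd': node 8→16  → match P2@[39:40],P5@[38:40]
i=41 'a': node 16→13 (fail-walked)
i=42 'b': node 13→14  → match P0@[42:42]
i=43 'd': node 14→15  → match P4@[40:43],P6@[42:43]

All matches (sorted): [[2,0],[3,4],[3,6],[5,0],[6,0],[7,6],[9,2],[9,5],[10,0],[11,6],[12,0],[14,2],[16,0],[19,2],[19,3],[20,0],[21,6],[24,0],[27,2],[27,3],[28,0],[30,2],[32,0],[33,4],[33,6],[35,0],[38,2],[38,3],[40,2],[40,5],[42,0],[43,4],[43,6]]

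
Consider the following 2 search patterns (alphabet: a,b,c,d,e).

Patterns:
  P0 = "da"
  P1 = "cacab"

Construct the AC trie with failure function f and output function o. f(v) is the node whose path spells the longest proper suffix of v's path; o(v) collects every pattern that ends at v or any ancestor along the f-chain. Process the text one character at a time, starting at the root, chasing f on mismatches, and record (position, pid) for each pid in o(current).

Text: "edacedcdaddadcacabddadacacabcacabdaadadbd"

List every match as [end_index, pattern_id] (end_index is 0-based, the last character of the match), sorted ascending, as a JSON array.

Build automaton:
Trie (insert patterns):
  0='ε' goto c→3 d→1
  1='d' goto a→2
  2='da' goto ·  ←P0
  3='c' goto a→4
  4='ca' goto c→5
  5='cac' goto a→6
  6='caca' goto b→7
  7='cacab' goto ·  ←P1

BFS fail/out derivation:
  n1('d'): parent n0 fail=0; on 'd' 0 → fail=0;  out ∅∪∅=∅
  n3('c'): parent n0 fail=0; on 'c' 0 → fail=0;  out ∅∪∅=∅
  n2('da'): parent n1 fail=0; on 'a' 0 → fail=0;  out {0}∪∅={0}
  n4('ca'): parent n3 fail=0; on 'a' 0 → fail=0;  out ∅∪∅=∅
  n5('cac'): parent n4 fail=0; on 'c' 0 → fail=3;  out ∅∪∅=∅
  n6('caca'): parent n5 fail=3; on 'a' 3 → fail=4;  out ∅∪∅=∅
  n7('cacab'): parent n6 fail=4; on 'b' 4→0 → fail=0;  out {1}∪∅={1}

Run:
i=0 'e': node 0→0
i=1 'd': node 0→1
i=2 'a': node 1→2  emit P0@[1:2]
i=3 'c': node 2→3 (fail-walked)
i=4 'e': node 3→0 (fail-walked)
i=5 'd': node 0→1
i=6 'c': node 1→3 (fail-walked)
i=7 'd': node 3→1 (fail-walked)
i=8 'a': node 1→2  emit P0@[7:8]
i=9 'd': node 2→1 (fail-walked)
i=10 'd': node 1→1 (fail-walked)
i=11 'a': node 1→2  emit P0@[10:11]
i=12 'd': node 2→1 (fail-walked)
i=13 'c': node 1→3 (fail-walked)
i=14 'a': node 3→4
i=15 'c': node 4→5
i=16 'a': node 5→6
i=17 'b': node 6→7  emit P1@[13:17]
i=18 'd': node 7→1 (fail-walked)
i=19 'd': node 1→1 (fail-walked)
i=20 'a': node 1→2  emit P0@[19:20]
i=21 'd': node 2→1 (fail-walked)
i=22 'a': node 1→2  emit P0@[21:22]
i=23 'c': node 2→3 (fail-walked)
i=24 'a': node 3→4
i=25 'c': node 4→5
i=26 'a': node 5→6
i=27 'b': node 6→7  emit P1@[23:27]
i=28 'c': node 7→3 (fail-walked)
i=29 'a': node 3→4
i=30 'c': node 4→5
i=31 'a': node 5→6
i=32 'b': node 6→7  emit P1@[28:32]
i=33 'd': node 7→1 (fail-walked)
i=34 'a': node 1→2  emit P0@[33:34]
i=35 'a': node 2→0 (fail-walked)
i=36 'd': node 0→1
i=37 'a': node 1→2  emit P0@[36:37]
i=38 'd': node 2→1 (fail-walked)
i=39 'b': node 1→0 (fail-walked)
i=40 'd': node 0→1

All matches (sorted): [[2,0],[8,0],[11,0],[17,1],[20,0],[22,0],[27,1],[32,1],[34,0],[37,0]]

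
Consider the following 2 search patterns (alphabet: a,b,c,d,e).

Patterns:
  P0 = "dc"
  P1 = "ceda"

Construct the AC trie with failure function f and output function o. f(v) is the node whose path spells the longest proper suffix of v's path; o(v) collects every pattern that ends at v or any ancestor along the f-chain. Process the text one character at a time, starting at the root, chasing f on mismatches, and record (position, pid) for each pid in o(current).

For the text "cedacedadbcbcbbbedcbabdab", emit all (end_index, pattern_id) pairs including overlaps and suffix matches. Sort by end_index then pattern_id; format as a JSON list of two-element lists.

Build:
Trie nodes:
  0='ε' goto c→3 d→1
  1='d' goto c→2
  2='dc' goto ·  [P0 ends]
  3='c' goto e→4
  4='ce' goto d→5
  5='ced' goto a→6
  6='ceda' goto ·  [P1 ends]

BFS fail/out derivation:
  fail(1) 'd': from fail(0)=0 chase 'd': 0 ⇒ 0;  out=∅∪out(0)=∅
  fail(3) 'c': from fail(0)=0 chase 'c': 0 ⇒ 0;  out=∅∪out(0)=∅
  fail(2) 'dc': from fail(1)=0 chase 'c': 0 ⇒ 3;  out={0}∪out(3)={0}
  fail(4) 'ce': from fail(3)=0 chase 'e': 0 ⇒ 0;  out=∅∪out(0)=∅
  fail(5) 'ced': from fail(4)=0 chase 'd': 0 ⇒ 1;  out=∅∪out(1)=∅
  fail(6) 'ceda': from fail(5)=1 chase 'a': 1→0 ⇒ 0;  out={1}∪out(0)={1}

Run:
pos 0 'c': at 3
pos 1 'e': at 4
pos 2 'd': at 5
pos 3 'a': at 6  ** P1@[0:3]
pos 4 'c': at 3 (via fail)
pos 5 'e': at 4
pos 6 'd': at 5
pos 7 'a': at 6  ** P1@[4:7]
pos 8 'd': at 1 (via fail)
pos 9 'b': at 0 (via fail)
pos 10 'c': at 3
pos 11 'b': at 0 (via fail)
pos 12 'c': at 3
pos 13 'b': at 0 (via fail)
pos 14 'b': at 0
pos 15 'b': at 0
pos 16 'e': at 0
pos 17 'd': at 1
pos 18 'c': at 2  ** P0@[17:18]
pos 19 'b': at 0 (via fail)
pos 20 'a': at 0
pos 21 'b': at 0
pos 22 'd': at 1
pos 23 'a': at 0 (via fail)
pos 24 'b': at 0

Result: [[3,1],[7,1],[18,0]]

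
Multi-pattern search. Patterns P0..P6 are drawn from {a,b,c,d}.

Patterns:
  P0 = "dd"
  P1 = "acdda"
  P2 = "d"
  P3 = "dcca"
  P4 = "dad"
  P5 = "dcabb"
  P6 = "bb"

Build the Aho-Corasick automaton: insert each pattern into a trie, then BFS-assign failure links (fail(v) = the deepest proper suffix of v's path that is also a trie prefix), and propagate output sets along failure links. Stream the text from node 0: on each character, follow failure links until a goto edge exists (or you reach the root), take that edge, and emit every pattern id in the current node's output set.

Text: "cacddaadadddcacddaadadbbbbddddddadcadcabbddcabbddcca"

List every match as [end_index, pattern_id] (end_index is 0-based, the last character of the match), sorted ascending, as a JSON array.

Construct AC machine:
Trie (insert patterns):
  0='ε' goto a→3 b→16 d→1
  1='d' goto a→11 c→8 d→2  [P2 ends]
  2='dd' goto ·  [P0 ends]
  3='a' goto c→4
  4='ac' goto d→5
  5='acd' goto d→6
  6='acdd' goto a→7
  7='acdda' goto ·  [P1 ends]
  8='dc' goto a→13 c→9
  9='dcc' goto a→10
  10='dcca' goto ·  [P3 ends]
  11='da' goto d→12
  12='dad' goto ·  [P4 ends]
  13='dca' goto b→14
  14='dcab' goto b→15
  15='dcabb' goto ·  [P5 ends]
  16='b' goto b→17
  17='bb' goto ·  [P6 ends]

BFS fail/out derivation:
  n1('d'): parent n0 fail=0; on 'd' 0 → fail=0;  out {2}∪∅={2}
  n3('a'): parent n0 fail=0; on 'a' 0 → fail=0;  out ∅∪∅=∅
  n16('b'): parent n0 fail=0; on 'b' 0 → fail=0;  out ∅∪∅=∅
  n2('dd'): parent n1 fail=0; on 'd' 0 → fail=1;  out {0}∪{2}={0,2}
  n4('ac'): parent n3 fail=0; on 'c' 0 → fail=0;  out ∅∪∅=∅
  n8('dc'): parent n1 fail=0; on 'c' 0 → fail=0;  out ∅∪∅=∅
  n11('da'): parent n1 fail=0; on 'a' 0 → fail=3;  out ∅∪∅=∅
  n17('bb'): parent n16 fail=0; on 'b' 0 → fail=16;  out {6}∪∅={6}
  n5('acd'): parent n4 fail=0; on 'd' 0 → fail=1;  out ∅∪{2}={2}
  n9('dcc'): parent n8 fail=0; on 'c' 0 → fail=0;  out ∅∪∅=∅
  n12('dad'): parent n11 fail=3; on 'd' 3→0 → fail=1;  out {4}∪{2}={2,4}
  n13('dca'): parent n8 fail=0; on 'a' 0 → fail=3;  out ∅∪∅=∅
  n6('acdd'): parent n5 fail=1; on 'd' 1 → fail=2;  out ∅∪{0,2}={0,2}
  n10('dcca'): parent n9 fail=0; on 'a' 0 → fail=3;  out {3}∪∅={3}
  n14('dcab'): parent n13 fail=3; on 'b' 3→0 → fail=16;  out ∅∪∅=∅
  n7('acdda'): parent n6 fail=2; on 'a' 2→1 → fail=11;  out {1}∪∅={1}
  n15('dcabb'): parent n14 fail=16; on 'b' 16 → fail=17;  out {5}∪{6}={5,6}

Scan:
i=0 'c': node 0→0
i=1 'a': node 0→3
i=2 'c': node 3→4
i=3 'd': node 4→5  → match P2@[3:3]
i=4 'd': node 5→6  → match P0@[3:4],P2@[4:4]
i=5 'a': node 6→7  → match P1@[1:5]
i=6 'a': node 7→3 (via fail)
i=7 'd': node 3→1 (via fail)  → match P2@[7:7]
i=8 'a': node 1→11
i=9 'd': node 11→12  → match P2@[9:9],P4@[7:9]
i=10 'd': node 12→2 (via fail)  → match P0@[9:10],P2@[10:10]
i=11 'd': node 2→2 (via fail)  → match P0@[10:11],P2@[11:11]
i=12 'c': node 2→8 (via fail)
i=13 'a': node 8→13
i=14 'c': node 13→4 (via fail)
i=15 'd': node 4→5  → match P2@[15:15]
i=16 'd': node 5→6  → match P0@[15:16],P2@[16:16]
i=17 'a': node 6→7  → match P1@[13:17]
i=18 'a': node 7→3 (via fail)
i=19 'd': node 3→1 (via fail)  → match P2@[19:19]
i=20 'a': node 1→11
i=21 'd': node 11→12  → match P2@[21:21],P4@[19:21]
i=22 'b': node 12→16 (via fail)
i=23 'b': node 16→17  → match P6@[22:23]
i=24 'b': node 17→17 (via fail)  → match P6@[23:24]
i=25 'b': node 17→17 (via fail)  → match P6@[24:25]
i=26 'd': node 17→1 (via fail)  → match P2@[26:26]
i=27 'd': node 1→2  → match P0@[26:27],P2@[27:27]
i=28 'd': node 2→2 (via fail)  → match P0@[27:28],P2@[28:28]
i=29 'd': node 2→2 (via fail)  → match P0@[28:29],P2@[29:29]
i=30 'd': node 2→2 (via fail)  → match P0@[29:30],P2@[30:30]
i=31 'd': node 2→2 (via fail)  → match P0@[30:31],P2@[31:31]
i=32 'a': node 2→11 (via fail)
i=33 'd': node 11→12  → match P2@[33:33],P4@[31:33]
i=34 'c': node 12→8 (via fail)
i=35 'a': node 8→13
i=36 'd': node 13→1 (via fail)  → match P2@[36:36]
i=37 'c': node 1→8
i=38 'a': node 8→13
i=39 'b': node 13→14
i=40 'b': node 14→15  → match P5@[36:40],P6@[39:40]
i=41 'd': node 15→1 (via fail)  → match P2@[41:41]
i=42 'd': node 1→2  → match P0@[41:42],P2@[42:42]
i=43 'c': node 2→8 (via fail)
i=44 'a': node 8→13
i=45 'b': node 13→14
i=46 'b': node 14→15  → match P5@[42:46],P6@[45:46]
i=47 'd': node 15→1 (via fail)  → match P2@[47:47]
i=48 'd': node 1→2  → match P0@[47:48],P2@[48:48]
i=49 'c': node 2→8 (via fail)
i=50 'c': node 8→9
i=51 'a': node 9→10  → match P3@[48:51]

All matches (sorted): [[3,2],[4,0],[4,2],[5,1],[7,2],[9,2],[9,4],[10,0],[10,2],[11,0],[11,2],[15,2],[16,0],[16,2],[17,1],[19,2],[21,2],[21,4],[23,6],[24,6],[25,6],[26,2],[27,0],[27,2],[28,0],[28,2],[29,0],[29,2],[30,0],[30,2],[31,0],[31,2],[33,2],[33,4],[36,2],[40,5],[40,6],[41,2],[42,0],[42,2],[46,5],[46,6],[47,2],[48,0],[48,2],[51,3]]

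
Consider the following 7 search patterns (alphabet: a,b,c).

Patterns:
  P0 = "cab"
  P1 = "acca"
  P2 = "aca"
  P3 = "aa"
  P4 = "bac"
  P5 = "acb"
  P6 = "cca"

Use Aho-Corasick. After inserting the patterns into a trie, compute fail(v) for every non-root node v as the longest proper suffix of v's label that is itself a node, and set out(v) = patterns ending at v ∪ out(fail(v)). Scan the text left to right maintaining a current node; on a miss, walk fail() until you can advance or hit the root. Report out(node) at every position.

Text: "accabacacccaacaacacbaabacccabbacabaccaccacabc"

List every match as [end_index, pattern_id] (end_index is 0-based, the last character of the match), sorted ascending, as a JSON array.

Construct AC machine:
Trie (insert patterns):
  n0 'ε': a→4 b→10 c→1
  n1 'c': a→2 c→14
  n2 'ca': b→3
  n3 'cab': ·  [P0 ends]
  n4 'a': a→9 c→5
  n5 'ac': a→8 b→13 c→6
  n6 'acc': a→7
  n7 'acca': ·  [P1 ends]
  n8 'aca': ·  [P2 ends]
  n9 'aa': ·  [P3 ends]
  n10 'b': a→11
  n11 'ba': c→12
  n12 'bac': ·  [P4 ends]
  n13 'acb': ·  [P5 ends]
  n14 'cc': a→15
  n15 'cca': ·  [P6 ends]

BFS fail/out derivation:
  fail(1) 'c': from fail(0)=0 chase 'c': 0 ⇒ 0;  out=∅∪out(0)=∅
  fail(4) 'a': from fail(0)=0 chase 'a': 0 ⇒ 0;  out=∅∪out(0)=∅
  fail(10) 'b': from fail(0)=0 chase 'b': 0 ⇒ 0;  out=∅∪out(0)=∅
  fail(2) 'ca': from fail(1)=0 chase 'a': 0 ⇒ 4;  out=∅∪out(4)=∅
  fail(5) 'ac': from fail(4)=0 chase 'c': 0 ⇒ 1;  out=∅∪out(1)=∅
  fail(9) 'aa': from fail(4)=0 chase 'a': 0 ⇒ 4;  out={3}∪out(4)={3}
  fail(11) 'ba': from fail(10)=0 chase 'a': 0 ⇒ 4;  out=∅∪out(4)=∅
  fail(14) 'cc': from fail(1)=0 chase 'c': 0 ⇒ 1;  out=∅∪out(1)=∅
  fail(3) 'cab': from fail(2)=4 chase 'b': 4→0 ⇒ 10;  out={0}∪out(10)={0}
  fail(6) 'acc': from fail(5)=1 chase 'c': 1 ⇒ 14;  out=∅∪out(14)=∅
  fail(8) 'aca': from fail(5)=1 chase 'a': 1 ⇒ 2;  out={2}∪out(2)={2}
  fail(12) 'bac': from fail(11)=4 chase 'c': 4 ⇒ 5;  out={4}∪out(5)={4}
  fail(13) 'acb': from fail(5)=1 chase 'b': 1→0 ⇒ 10;  out={5}∪out(10)={5}
  fail(15) 'cca': from fail(14)=1 chase 'a': 1 ⇒ 2;  out={6}∪out(2)={6}
  fail(7) 'acca': from fail(6)=14 chase 'a': 14 ⇒ 15;  out={1}∪out(15)={1,6}

Run:
i=0 'a': node 0→4
i=1 'c': node 4→5
i=2 'c': node 5→6
i=3 'a': node 6→7  ** P1@[0:3],P6@[1:3]
i=4 'b': node 7→3 (via fail)  ** P0@[2:4]
i=5 'a': node 3→11 (via fail)
i=6 'c': node 11→12  ** P4@[4:6]
i=7 'a': node 12→8 (via fail)  ** P2@[5:7]
i=8 'c': node 8→5 (via fail)
i=9 'c': node 5→6
i=10 'c': node 6→14 (via fail)
i=11 'a': node 14→15  ** P6@[9:11]
i=12 'a': node 15→9 (via fail)  ** P3@[11:12]
i=13 'c': node 9→5 (via fail)
i=14 'a': node 5→8  ** P2@[12:14]
i=15 'a': node 8→9 (via fail)  ** P3@[14:15]
i=16 'c': node 9→5 (via fail)
i=17 'a': node 5→8  ** P2@[15:17]
i=18 'c': node 8→5 (via fail)
i=19 'b': node 5→13  ** P5@[17:19]
i=20 'a': node 13→11 (via fail)
i=21 'a': node 11→9 (via fail)  ** P3@[20:21]
i=22 'b': node 9→10 (via fail)
i=23 'a': node 10→11
i=24 'c': node 11→12  ** P4@[22:24]
i=25 'c': node 12→6 (via fail)
i=26 'c': node 6→14 (via fail)
i=27 'a': node 14→15  ** P6@[25:27]
i=28 'b': node 15→3 (via fail)  ** P0@[26:28]
i=29 'b': node 3→10 (via fail)
i=30 'a': node 10→11
i=31 'c': node 11→12  ** P4@[29:31]
i=32 'a': node 12→8 (via fail)  ** P2@[30:32]
i=33 'b': node 8→3 (via fail)  ** P0@[31:33]
i=34 'a': node 3→11 (via fail)
i=35 'c': node 11→12  ** P4@[33:35]
i=36 'c': node 12→6 (via fail)
i=37 'a': node 6→7  ** P1@[34:37],P6@[35:37]
i=38 'c': node 7→5 (via fail)
i=39 'c': node 5→6
i=40 'a': node 6→7  ** P1@[37:40],P6@[38:40]
i=41 'c': node 7→5 (via fail)
i=42 'a': node 5→8  ** P2@[40:42]
i=43 'b': node 8→3 (via fail)  ** P0@[41:43]
i=44 'c': node 3→1 (via fail)

Matches: [[3,1],[3,6],[4,0],[6,4],[7,2],[11,6],[12,3],[14,2],[15,3],[17,2],[19,5],[21,3],[24,4],[27,6],[28,0],[31,4],[32,2],[33,0],[35,4],[37,1],[37,6],[40,1],[40,6],[42,2],[43,0]]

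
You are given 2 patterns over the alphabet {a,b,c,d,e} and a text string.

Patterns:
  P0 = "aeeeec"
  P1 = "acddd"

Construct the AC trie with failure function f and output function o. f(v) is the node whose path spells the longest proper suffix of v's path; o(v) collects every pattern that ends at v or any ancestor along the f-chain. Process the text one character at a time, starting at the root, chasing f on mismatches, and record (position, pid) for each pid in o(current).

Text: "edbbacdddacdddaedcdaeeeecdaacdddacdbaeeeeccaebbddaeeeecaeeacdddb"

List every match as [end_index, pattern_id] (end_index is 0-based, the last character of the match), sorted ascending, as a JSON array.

Construct AC machine:
Trie nodes:
  n0 'ε': a→1
  n1 'a': c→7 e→2
  n2 'ae': e→3
  n3 'aee': e→4
  n4 'aeee': e→5
  n5 'aeeee': c→6
  n6 'aeeeec': ·  [P0 ends]
  n7 'ac': d→8
  n8 'acd': d→9
  n9 'acdd': d→10
  n10 'acddd': ·  [P1 ends]

BFS fail/out derivation:
  n1('a'): parent n0 fail=0; on 'a' 0 → fail=0;  out ∅∪∅=∅
  n2('ae'): parent n1 fail=0; on 'e' 0 → fail=0;  out ∅∪∅=∅
  n7('ac'): parent n1 fail=0; on 'c' 0 → fail=0;  out ∅∪∅=∅
  n3('aee'): parent n2 fail=0; on 'e' 0 → fail=0;  out ∅∪∅=∅
  n8('acd'): parent n7 fail=0; on 'd' 0 → fail=0;  out ∅∪∅=∅
  n4('aeee'): parent n3 fail=0; on 'e' 0 → fail=0;  out ∅∪∅=∅
  n9('acdd'): parent n8 fail=0; on 'd' 0 → fail=0;  out ∅∪∅=∅
  n5('aeeee'): parent n4 fail=0; on 'e' 0 → fail=0;  out ∅∪∅=∅
  n10('acddd'): parent n9 fail=0; on 'd' 0 → fail=0;  out {1}∪∅={1}
  n6('aeeeec'): parent n5 fail=0; on 'c' 0 → fail=0;  out {0}∪∅={0}

Text stream:
[0] read 'e'  n0⇒n0
[1] read 'd'  n0⇒n0
[2] read 'b'  n0⇒n0
[3] read 'b'  n0⇒n0
[4] read 'a'  n0⇒n1
[5] read 'c'  n1⇒n7
[6] read 'd'  n7⇒n8
[7] read 'd'  n8⇒n9
[8] read 'd'  n9⇒n10  ** P1@[4:8]
[9] read 'a'  n10⇒n1 ·f
[10] read 'c'  n1⇒n7
[11] read 'd'  n7⇒n8
[12] read 'd'  n8⇒n9
[13] read 'd'  n9⇒n10  ** P1@[9:13]
[14] read 'a'  n10⇒n1 ·f
[15] read 'e'  n1⇒n2
[16] read 'd'  n2⇒n0 ·f
[17] read 'c'  n0⇒n0
[18] read 'd'  n0⇒n0
[19] read 'a'  n0⇒n1
[20] read 'e'  n1⇒n2
[21] read 'e'  n2⇒n3
[22] read 'e'  n3⇒n4
[23] read 'e'  n4⇒n5
[24] read 'c'  n5⇒n6  ** P0@[19:24]
[25] read 'd'  n6⇒n0 ·f
[26] read 'a'  n0⇒n1
[27] read 'a'  n1⇒n1 ·f
[28] read 'c'  n1⇒n7
[29] read 'd'  n7⇒n8
[30] read 'd'  n8⇒n9
[31] read 'd'  n9⇒n10  ** P1@[27:31]
[32] read 'a'  n10⇒n1 ·f
[33] read 'c'  n1⇒n7
[34] read 'd'  n7⇒n8
[35] read 'b'  n8⇒n0 ·f
[36] read 'a'  n0⇒n1
[37] read 'e'  n1⇒n2
[38] read 'e'  n2⇒n3
[39] read 'e'  n3⇒n4
[40] read 'e'  n4⇒n5
[41] read 'c'  n5⇒n6  ** P0@[36:41]
[42] read 'c'  n6⇒n0 ·f
[43] read 'a'  n0⇒n1
[44] read 'e'  n1⇒n2
[45] read 'b'  n2⇒n0 ·f
[46] read 'b'  n0⇒n0
[47] read 'd'  n0⇒n0
[48] read 'd'  n0⇒n0
[49] read 'a'  n0⇒n1
[50] read 'e'  n1⇒n2
[51] read 'e'  n2⇒n3
[52] read 'e'  n3⇒n4
[53] read 'e'  n4⇒n5
[54] read 'c'  n5⇒n6  ** P0@[49:54]
[55] read 'a'  n6⇒n1 ·f
[56] read 'e'  n1⇒n2
[57] read 'e'  n2⇒n3
[58] read 'a'  n3⇒n1 ·f
[59] read 'c'  n1⇒n7
[60] read 'd'  n7⇒n8
[61] read 'd'  n8⇒n9
[62] read 'd'  n9⇒n10  ** P1@[58:62]
[63] read 'b'  n10⇒n0 ·f

All matches (sorted): [[8,1],[13,1],[24,0],[31,1],[41,0],[54,0],[62,1]]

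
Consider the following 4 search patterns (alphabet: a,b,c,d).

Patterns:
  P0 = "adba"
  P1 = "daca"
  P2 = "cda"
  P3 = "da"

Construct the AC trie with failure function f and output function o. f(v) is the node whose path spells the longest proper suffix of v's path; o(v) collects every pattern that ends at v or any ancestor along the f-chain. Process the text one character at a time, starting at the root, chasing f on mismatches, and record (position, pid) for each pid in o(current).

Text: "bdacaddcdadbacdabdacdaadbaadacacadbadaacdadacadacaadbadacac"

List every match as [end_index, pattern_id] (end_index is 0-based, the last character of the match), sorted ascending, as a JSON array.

Build:
Trie (insert patterns):
  0='ε' goto a→1 c→9 d→5
  1='a' goto d→2
  2='ad' goto b→3
  3='adb' goto a→4
  4='adba' goto ·  [P0 ends]
  5='d' goto a→6
  6='da' goto c→7  [P3 ends]
  7='dac' goto a→8
  8='daca' goto ·  [P1 ends]
  9='c' goto d→10
  10='cd' goto a→11
  11='cda' goto ·  [P2 ends]

Failure links (BFS by depth):
  n1('a'): parent n0 fail=0; on 'a' 0 → fail=0;  out ∅∪∅=∅
  n5('d'): parent n0 fail=0; on 'd' 0 → fail=0;  out ∅∪∅=∅
  n9('c'): parent n0 fail=0; on 'c' 0 → fail=0;  out ∅∪∅=∅
  n2('ad'): parent n1 fail=0; on 'd' 0 → fail=5;  out ∅∪∅=∅
  n6('da'): parent n5 fail=0; on 'a' 0 → fail=1;  out {3}∪∅={3}
  n10('cd'): parent n9 fail=0; on 'd' 0 → fail=5;  out ∅∪∅=∅
  n3('adb'): parent n2 fail=5; on 'b' 5→0 → fail=0;  out ∅∪∅=∅
  n7('dac'): parent n6 fail=1; on 'c' 1→0 → fail=9;  out ∅∪∅=∅
  n11('cda'): parent n10 fail=5; on 'a' 5 → fail=6;  out {2}∪{3}={2,3}
  n4('adba'): parent n3 fail=0; on 'a' 0 → fail=1;  out {0}∪∅={0}
  n8('daca'): parent n7 fail=9; on 'a' 9→0 → fail=1;  out {1}∪∅={1}

Text stream:
[0] read 'b'  n0⇒n0
[1] read 'd'  n0⇒n5
[2] read 'a'  n5⇒n6  emit P3@[1:2]
[3] read 'c'  n6⇒n7
[4] read 'a'  n7⇒n8  emit P1@[1:4]
[5] read 'd'  n8⇒n2 ·f
[6] read 'd'  n2⇒n5 ·f
[7] read 'c'  n5⇒n9 ·f
[8] read 'd'  n9⇒n10
[9] read 'a'  n10⇒n11  emit P2@[7:9],P3@[8:9]
[10] read 'd'  n11⇒n2 ·f
[11] read 'b'  n2⇒n3
[12] read 'a'  n3⇒n4  emit P0@[9:12]
[13] read 'c'  n4⇒n9 ·f
[14] read 'd'  n9⇒n10
[15] read 'a'  n10⇒n11  emit P2@[13:15],P3@[14:15]
[16] read 'b'  n11⇒n0 ·f
[17] read 'd'  n0⇒n5
[18] read 'a'  n5⇒n6  emit P3@[17:18]
[19] read 'c'  n6⇒n7
[20] read 'd'  n7⇒n10 ·f
[21] read 'a'  n10⇒n11  emit P2@[19:21],P3@[20:21]
[22] read 'a'  n11⇒n1 ·f
[23] read 'd'  n1⇒n2
[24] read 'b'  n2⇒n3
[25] read 'a'  n3⇒n4  emit P0@[22:25]
[26] read 'a'  n4⇒n1 ·f
[27] read 'd'  n1⇒n2
[28] read 'a'  n2⇒n6 ·f  emit P3@[27:28]
[29] read 'c'  n6⇒n7
[30] read 'a'  n7⇒n8  emit P1@[27:30]
[31] read 'c'  n8⇒n9 ·f
[32] read 'a'  n9⇒n1 ·f
[33] read 'd'  n1⇒n2
[34] read 'b'  n2⇒n3
[35] read 'a'  n3⇒n4  emit P0@[32:35]
[36] read 'd'  n4⇒n2 ·f
[37] read 'a'  n2⇒n6 ·f  emit P3@[36:37]
[38] read 'a'  n6⇒n1 ·f
[39] read 'c'  n1⇒n9 ·f
[40] read 'd'  n9⇒n10
[41] read 'a'  n10⇒n11  emit P2@[39:41],P3@[40:41]
[42] read 'd'  n11⇒n2 ·f
[43] read 'a'  n2⇒n6 ·f  emit P3@[42:43]
[44] read 'c'  n6⇒n7
[45] read 'a'  n7⇒n8  emit P1@[42:45]
[46] read 'd'  n8⇒n2 ·f
[47] read 'a'  n2⇒n6 ·f  emit P3@[46:47]
[48] read 'c'  n6⇒n7
[49] read 'a'  n7⇒n8  emit P1@[46:49]
[50] read 'a'  n8⇒n1 ·f
[51] read 'd'  n1⇒n2
[52] read 'b'  n2⇒n3
[53] read 'a'  n3⇒n4  emit P0@[50:53]
[54] read 'd'  n4⇒n2 ·f
[55] read 'a'  n2⇒n6 ·f  emit P3@[54:55]
[56] read 'c'  n6⇒n7
[57] read 'a'  n7⇒n8  emit P1@[54:57]
[58] read 'c'  n8⇒n9 ·f

Matches: [[2,3],[4,1],[9,2],[9,3],[12,0],[15,2],[15,3],[18,3],[21,2],[21,3],[25,0],[28,3],[30,1],[35,0],[37,3],[41,2],[41,3],[43,3],[45,1],[47,3],[49,1],[53,0],[55,3],[57,1]]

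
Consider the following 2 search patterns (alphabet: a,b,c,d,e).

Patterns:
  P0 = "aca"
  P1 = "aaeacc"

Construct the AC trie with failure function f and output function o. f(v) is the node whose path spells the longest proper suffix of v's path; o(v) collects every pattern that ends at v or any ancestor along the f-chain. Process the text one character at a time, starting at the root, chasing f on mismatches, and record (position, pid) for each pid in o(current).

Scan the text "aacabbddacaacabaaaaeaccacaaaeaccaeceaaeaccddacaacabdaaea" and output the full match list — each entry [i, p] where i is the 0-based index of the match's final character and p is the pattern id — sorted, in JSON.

Build:
Trie nodes:
  0='ε' goto a→1
  1='a' goto a→4 c→2
  2='ac' goto a→3
  3='aca' goto ·  ←P0
  4='aa' goto e→5
  5='aae' goto a→6
  6='aaea' goto c→7
  7='aaeac' goto c→8
  8='aaeacc' goto ·  ←P1

Failure links (BFS by depth):
  n1('a'): parent n0 fail=0; on 'a' 0 → fail=0;  out ∅∪∅=∅
  n2('ac'): parent n1 fail=0; on 'c' 0 → fail=0;  out ∅∪∅=∅
  n4('aa'): parent n1 fail=0; on 'a' 0 → fail=1;  out ∅∪∅=∅
  n3('aca'): parent n2 fail=0; on 'a' 0 → fail=1;  out {0}∪∅={0}
  n5('aae'): parent n4 fail=1; on 'e' 1→0 → fail=0;  out ∅∪∅=∅
  n6('aaea'): parent n5 fail=0; on 'a' 0 → fail=1;  out ∅∪∅=∅
  n7('aaeac'): parent n6 fail=1; on 'c' 1 → fail=2;  out ∅∪∅=∅
  n8('aaeacc'): parent n7 fail=2; on 'c' 2→0 → fail=0;  out {1}∪∅={1}

Run:
[0] read 'a'  n0⇒n1
[1] read 'a'  n1⇒n4
[2] read 'c'  n4⇒n2 (fail-walked)
[3] read 'a'  n2⇒n3  → match P0@[1:3]
[4] read 'b'  n3⇒n0 (fail-walked)
[5] read 'b'  n0⇒n0
[6] read 'd'  n0⇒n0
[7] read 'd'  n0⇒n0
[8] read 'a'  n0⇒n1
[9] read 'c'  n1⇒n2
[10] read 'a'  n2⇒n3  → match P0@[8:10]
[11] read 'a'  n3⇒n4 (fail-walked)
[12] read 'c'  n4⇒n2 (fail-walked)
[13] read 'a'  n2⇒n3  → match P0@[11:13]
[14] read 'b'  n3⇒n0 (fail-walked)
[15] read 'a'  n0⇒n1
[16] read 'a'  n1⇒n4
[17] read 'a'  n4⇒n4 (fail-walked)
[18] read 'a'  n4⇒n4 (fail-walked)
[19] read 'e'  n4⇒n5
[20] read 'a'  n5⇒n6
[21] read 'c'  n6⇒n7
[22] read 'c'  n7⇒n8  → match P1@[17:22]
[23] read 'a'  n8⇒n1 (fail-walked)
[24] read 'c'  n1⇒n2
[25] read 'a'  n2⇒n3  → match P0@[23:25]
[26] read 'a'  n3⇒n4 (fail-walked)
[27] read 'a'  n4⇒n4 (fail-walked)
[28] read 'e'  n4⇒n5
[29] read 'a'  n5⇒n6
[30] read 'c'  n6⇒n7
[31] read 'c'  n7⇒n8  → match P1@[26:31]
[32] read 'a'  n8⇒n1 (fail-walked)
[33] read 'e'  n1⇒n0 (fail-walked)
[34] read 'c'  n0⇒n0
[35] read 'e'  n0⇒n0
[36] read 'a'  n0⇒n1
[37] read 'a'  n1⇒n4
[38] read 'e'  n4⇒n5
[39] read 'a'  n5⇒n6
[40] read 'c'  n6⇒n7
[41] read 'c'  n7⇒n8  → match P1@[36:41]
[42] read 'd'  n8⇒n0 (fail-walked)
[43] read 'd'  n0⇒n0
[44] read 'a'  n0⇒n1
[45] read 'c'  n1⇒n2
[46] read 'a'  n2⇒n3  → match P0@[44:46]
[47] read 'a'  n3⇒n4 (fail-walked)
[48] read 'c'  n4⇒n2 (fail-walked)
[49] read 'a'  n2⇒n3  → match P0@[47:49]
[50] read 'b'  n3⇒n0 (fail-walked)
[51] read 'd'  n0⇒n0
[52] read 'a'  n0⇒n1
[53] read 'a'  n1⇒n4
[54] read 'e'  n4⇒n5
[55] read 'a'  n5⇒n6

Matches: [[3,0],[10,0],[13,0],[22,1],[25,0],[31,1],[41,1],[46,0],[49,0]]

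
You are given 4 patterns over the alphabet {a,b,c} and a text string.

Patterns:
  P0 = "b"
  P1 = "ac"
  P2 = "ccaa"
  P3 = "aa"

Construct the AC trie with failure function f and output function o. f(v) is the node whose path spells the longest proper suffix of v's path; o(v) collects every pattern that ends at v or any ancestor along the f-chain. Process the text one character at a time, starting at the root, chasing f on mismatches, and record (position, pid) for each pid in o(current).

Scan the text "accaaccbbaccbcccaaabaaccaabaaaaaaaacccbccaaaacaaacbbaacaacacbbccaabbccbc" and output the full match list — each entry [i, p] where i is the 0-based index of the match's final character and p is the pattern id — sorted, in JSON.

Build:
Trie (insert patterns):
  n0 'ε': a→2 b→1 c→4
  n1 'b': ·  ←P0
  n2 'a': a→8 c→3
  n3 'ac': ·  ←P1
  n4 'c': c→5
  n5 'cc': a→6
  n6 'cca': a→7
  n7 'ccaa': ·  ←P2
  n8 'aa': ·  ←P3

BFS fail/out derivation:
  n1('b'): parent n0 fail=0; on 'b' 0 → fail=0;  out {0}∪∅={0}
  n2('a'): parent n0 fail=0; on 'a' 0 → fail=0;  out ∅∪∅=∅
  n4('c'): parent n0 fail=0; on 'c' 0 → fail=0;  out ∅∪∅=∅
  n3('ac'): parent n2 fail=0; on 'c' 0 → fail=4;  out {1}∪∅={1}
  n5('cc'): parent n4 fail=0; on 'c' 0 → fail=4;  out ∅∪∅=∅
  n8('aa'): parent n2 fail=0; on 'a' 0 → fail=2;  out {3}∪∅={3}
  n6('cca'): parent n5 fail=4; on 'a' 4→0 → fail=2;  out ∅∪∅=∅
  n7('ccaa'): parent n6 fail=2; on 'a' 2 → fail=8;  out {2}∪{3}={2,3}

Run:
pos 0 'a': at 2
pos 1 'c': at 3  → match P1@[0:1]
pos 2 'c': at 5 (via fail)
pos 3 'a': at 6
pos 4 'a': at 7  → match P2@[1:4],P3@[3:4]
pos 5 'c': at 3 (via fail)  → match P1@[4:5]
pos 6 'c': at 5 (via fail)
pos 7 'b': at 1 (via fail)  → match P0@[7:7]
pos 8 'b': at 1 (via fail)  → match P0@[8:8]
pos 9 'a': at 2 (via fail)
pos 10 'c': at 3  → match P1@[9:10]
pos 11 'c': at 5 (via fail)
pos 12 'b': at 1 (via fail)  → match P0@[12:12]
pos 13 'c': at 4 (via fail)
pos 14 'c': at 5
pos 15 'c': at 5 (via fail)
pos 16 'a': at 6
pos 17 'a': at 7  → match P2@[14:17],P3@[16:17]
pos 18 'a': at 8 (via fail)  → match P3@[17:18]
pos 19 'b': at 1 (via fail)  → match P0@[19:19]
pos 20 'a': at 2 (via fail)
pos 21 'a': at 8  → match P3@[20:21]
pos 22 'c': at 3 (via fail)  → match P1@[21:22]
pos 23 'c': at 5 (via fail)
pos 24 'a': at 6
pos 25 'a': at 7  → match P2@[22:25],P3@[24:25]
pos 26 'b': at 1 (via fail)  → match P0@[26:26]
pos 27 'a': at 2 (via fail)
pos 28 'a': at 8  → match P3@[27:28]
pos 29 'a': at 8 (via fail)  → match P3@[28:29]
pos 30 'a': at 8 (via fail)  → match P3@[29:30]
pos 31 'a': at 8 (via fail)  → match P3@[30:31]
pos 32 'a': at 8 (via fail)  → match P3@[31:32]
pos 33 'a': at 8 (via fail)  → match P3@[32:33]
pos 34 'a': at 8 (via fail)  → match P3@[33:34]
pos 35 'c': at 3 (via fail)  → match P1@[34:35]
pos 36 'c': at 5 (via fail)
pos 37 'c': at 5 (via fail)
pos 38 'b': at 1 (via fail)  → match P0@[38:38]
pos 39 'c': at 4 (via fail)
pos 40 'c': at 5
pos 41 'a': at 6
pos 42 'a': at 7  → match P2@[39:42],P3@[41:42]
pos 43 'a': at 8 (via fail)  → match P3@[42:43]
pos 44 'a': at 8 (via fail)  → match P3@[43:44]
pos 45 'c': at 3 (via fail)  → match P1@[44:45]
pos 46 'a': at 2 (via fail)
pos 47 'a': at 8  → match P3@[46:47]
pos 48 'a': at 8 (via fail)  → match P3@[47:48]
pos 49 'c': at 3 (via fail)  → match P1@[48:49]
pos 50 'b': at 1 (via fail)  → match P0@[50:50]
pos 51 'b': at 1 (via fail)  → match P0@[51:51]
pos 52 'a': at 2 (via fail)
pos 53 'a': at 8  → match P3@[52:53]
pos 54 'c': at 3 (via fail)  → match P1@[53:54]
pos 55 'a': at 2 (via fail)
pos 56 'a': at 8  → match P3@[55:56]
pos 57 'c': at 3 (via fail)  → match P1@[56:57]
pos 58 'a': at 2 (via fail)
pos 59 'c': at 3  → match P1@[58:59]
pos 60 'b': at 1 (via fail)  → match P0@[60:60]
pos 61 'b': at 1 (via fail)  → match P0@[61:61]
pos 62 'c': at 4 (via fail)
pos 63 'c': at 5
pos 64 'a': at 6
pos 65 'a': at 7  → match P2@[62:65],P3@[64:65]
pos 66 'b': at 1 (via fail)  → match P0@[66:66]
pos 67 'b': at 1 (via fail)  → match P0@[67:67]
pos 68 'c': at 4 (via fail)
pos 69 'c': at 5
pos 70 'b': at 1 (via fail)  → match P0@[70:70]
pos 71 'c': at 4 (via fail)

All matches (sorted): [[1,1],[4,2],[4,3],[5,1],[7,0],[8,0],[10,1],[12,0],[17,2],[17,3],[18,3],[19,0],[21,3],[22,1],[25,2],[25,3],[26,0],[28,3],[29,3],[30,3],[31,3],[32,3],[33,3],[34,3],[35,1],[38,0],[42,2],[42,3],[43,3],[44,3],[45,1],[47,3],[48,3],[49,1],[50,0],[51,0],[53,3],[54,1],[56,3],[57,1],[59,1],[60,0],[61,0],[65,2],[65,3],[66,0],[67,0],[70,0]]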